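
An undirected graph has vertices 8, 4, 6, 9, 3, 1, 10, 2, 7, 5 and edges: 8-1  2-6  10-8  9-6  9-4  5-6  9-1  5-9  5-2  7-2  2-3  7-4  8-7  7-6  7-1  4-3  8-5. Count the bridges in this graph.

1

The edges on the cycle 8-5-9-4-3-2-7-8 are not bridges since each lies on that cycle.
But removing 10-8 disconnects 10 from 8 — this is a bridge.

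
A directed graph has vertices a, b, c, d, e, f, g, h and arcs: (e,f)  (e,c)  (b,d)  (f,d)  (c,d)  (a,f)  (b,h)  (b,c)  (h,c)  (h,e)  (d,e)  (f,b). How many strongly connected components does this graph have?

3

{b, c, d, e, f, h} are all mutually reachable — one SCC of size 6.
{g} is an SCC by itself.
{a} is an SCC by itself.
That gives 3 strongly connected components.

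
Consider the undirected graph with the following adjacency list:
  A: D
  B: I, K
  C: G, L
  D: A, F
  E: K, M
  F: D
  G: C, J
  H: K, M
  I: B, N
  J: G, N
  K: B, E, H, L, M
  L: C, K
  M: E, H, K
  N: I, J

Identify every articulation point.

D, K

Removing D increases the component count from 2 to 3, so D is a cut vertex.
Removing K increases the component count from 2 to 3, so K is a cut vertex.
By contrast removing F leaves 2 components; it is not a cut vertex. No other vertex is a cut vertex either.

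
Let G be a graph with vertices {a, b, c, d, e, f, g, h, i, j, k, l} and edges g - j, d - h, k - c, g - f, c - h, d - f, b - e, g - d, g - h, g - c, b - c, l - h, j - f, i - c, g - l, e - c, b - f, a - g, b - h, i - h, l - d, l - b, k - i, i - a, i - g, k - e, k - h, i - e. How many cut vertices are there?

0

Removing l, for instance, still leaves 1 component. No single vertex removal increases the component count — the graph has no articulation points.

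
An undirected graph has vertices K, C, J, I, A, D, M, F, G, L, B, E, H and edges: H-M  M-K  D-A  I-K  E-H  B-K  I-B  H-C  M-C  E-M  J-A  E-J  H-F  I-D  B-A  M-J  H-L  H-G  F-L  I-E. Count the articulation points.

Removing H increases the component count from 1 to 3, so H is a cut vertex.
By contrast removing L leaves 1 component; it is not a cut vertex. No other vertex is a cut vertex either.

1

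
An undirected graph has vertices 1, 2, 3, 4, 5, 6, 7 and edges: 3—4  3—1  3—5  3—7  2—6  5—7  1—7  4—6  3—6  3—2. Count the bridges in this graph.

The edges on the cycle 3-2-6-3 are not bridges since each lies on that cycle.
Every edge lies on some cycle, so there are no bridges.

0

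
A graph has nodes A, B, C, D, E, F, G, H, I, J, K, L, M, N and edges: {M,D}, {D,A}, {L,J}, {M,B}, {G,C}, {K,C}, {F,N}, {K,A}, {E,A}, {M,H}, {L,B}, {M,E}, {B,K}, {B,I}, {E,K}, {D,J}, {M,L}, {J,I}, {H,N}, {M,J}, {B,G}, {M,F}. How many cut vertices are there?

Removing M increases the component count from 1 to 2, so M is a cut vertex.
By contrast removing B leaves 1 component; it is not a cut vertex. No other vertex is a cut vertex either.

1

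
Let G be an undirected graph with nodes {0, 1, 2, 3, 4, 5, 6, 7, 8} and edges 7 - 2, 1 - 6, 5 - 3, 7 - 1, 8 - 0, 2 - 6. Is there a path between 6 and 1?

From 6 we can reach 1, 2, 6, 7, which includes 1.

Yes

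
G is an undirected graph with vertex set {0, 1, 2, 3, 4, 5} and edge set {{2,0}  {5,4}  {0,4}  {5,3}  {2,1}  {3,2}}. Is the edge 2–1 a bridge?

Yes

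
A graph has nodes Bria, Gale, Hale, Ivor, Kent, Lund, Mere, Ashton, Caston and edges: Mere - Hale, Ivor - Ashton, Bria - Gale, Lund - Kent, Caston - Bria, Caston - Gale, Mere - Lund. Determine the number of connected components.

Starting from Ivor we can reach Ivor, Ashton. That is one component of size 2.
Starting from Bria we can reach Bria, Gale, Caston. That is one component of size 3.
Starting from Hale we can reach Hale, Kent, Lund, Mere. That is one component of size 4.
Total: 3 components.

3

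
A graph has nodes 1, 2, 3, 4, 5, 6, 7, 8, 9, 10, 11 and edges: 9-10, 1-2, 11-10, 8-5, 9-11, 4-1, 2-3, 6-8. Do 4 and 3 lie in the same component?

From 4 we can reach 1, 2, 3, 4, which includes 3.

Yes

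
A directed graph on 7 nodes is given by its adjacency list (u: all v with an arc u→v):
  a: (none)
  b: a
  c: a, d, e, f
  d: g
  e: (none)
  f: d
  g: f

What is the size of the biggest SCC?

{d, f, g} are all mutually reachable — one SCC of size 3.
{e} is an SCC by itself.
{b} is an SCC by itself.
{c} is an SCC by itself.
{a} is an SCC by itself.
The largest has 3 vertices.

3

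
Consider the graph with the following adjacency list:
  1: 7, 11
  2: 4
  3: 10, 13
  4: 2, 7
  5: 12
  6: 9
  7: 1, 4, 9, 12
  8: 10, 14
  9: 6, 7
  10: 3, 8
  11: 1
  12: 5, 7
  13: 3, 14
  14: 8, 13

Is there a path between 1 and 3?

No

The component containing 1 is {1, 2, 4, 5, 6, 7, 9, 11, 12}, and 3 is not in it.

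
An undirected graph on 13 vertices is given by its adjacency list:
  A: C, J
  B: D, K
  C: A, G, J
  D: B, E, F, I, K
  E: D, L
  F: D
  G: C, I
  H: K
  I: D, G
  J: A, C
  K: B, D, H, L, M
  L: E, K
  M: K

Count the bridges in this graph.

6

The edges on the cycle C-J-A-C are not bridges since each lies on that cycle.
But removing I-G disconnects I from G; removing D-F disconnects D from F; removing D-I disconnects D from I; removing G-C disconnects G from C — these are bridges.
In total 6 edges are bridges.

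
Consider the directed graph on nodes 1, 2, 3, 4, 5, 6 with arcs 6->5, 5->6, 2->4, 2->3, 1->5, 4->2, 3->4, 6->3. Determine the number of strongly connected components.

{2, 3, 4} are all mutually reachable — one SCC of size 3.
{5, 6} are all mutually reachable — one SCC of size 2.
{1} is an SCC by itself.
That gives 3 strongly connected components.

3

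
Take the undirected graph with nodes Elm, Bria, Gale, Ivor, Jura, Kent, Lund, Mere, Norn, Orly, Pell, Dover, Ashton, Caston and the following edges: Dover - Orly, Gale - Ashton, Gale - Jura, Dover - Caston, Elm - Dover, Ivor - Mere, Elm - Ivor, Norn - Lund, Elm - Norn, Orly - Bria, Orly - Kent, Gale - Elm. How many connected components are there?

Pell is isolated — a component by itself.
Starting from Elm we can reach Elm, Bria, Gale, Ivor, Jura, Kent, Lund, Mere, Norn, Orly, Dover, Ashton, Caston. That is one component of size 13.
Total: 2 components.

2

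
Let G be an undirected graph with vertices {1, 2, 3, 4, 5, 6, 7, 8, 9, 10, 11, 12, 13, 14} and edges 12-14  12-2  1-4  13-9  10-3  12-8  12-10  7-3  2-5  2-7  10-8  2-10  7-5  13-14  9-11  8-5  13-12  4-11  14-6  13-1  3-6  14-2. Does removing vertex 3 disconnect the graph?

No

Deleting 3 leaves 1 component (was 1) (its neighbors 6, 7, 10 remain connected to each other), so 3 is not a cut vertex.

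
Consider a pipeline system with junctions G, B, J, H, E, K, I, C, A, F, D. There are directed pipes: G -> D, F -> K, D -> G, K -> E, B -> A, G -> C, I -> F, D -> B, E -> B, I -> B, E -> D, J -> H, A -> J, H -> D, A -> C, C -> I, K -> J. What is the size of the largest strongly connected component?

11

{A, B, C, D, E, F, G, H, I, J, K} are all mutually reachable — one SCC of size 11.
The largest has 11 vertices.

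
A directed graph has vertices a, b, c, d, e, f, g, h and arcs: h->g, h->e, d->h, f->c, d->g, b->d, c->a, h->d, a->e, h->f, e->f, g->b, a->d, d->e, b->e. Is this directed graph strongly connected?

Yes

From e we can reach every vertex (a, b, c, d, e, f, g, h), and every vertex can reach e (a, b, c, d, e, f, g, h). So the whole graph is one strongly connected component.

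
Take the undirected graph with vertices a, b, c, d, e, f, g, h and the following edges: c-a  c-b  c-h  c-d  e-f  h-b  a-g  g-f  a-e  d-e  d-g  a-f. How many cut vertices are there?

Removing c increases the component count from 1 to 2, so c is a cut vertex.
By contrast removing b leaves 1 component; it is not a cut vertex. No other vertex is a cut vertex either.

1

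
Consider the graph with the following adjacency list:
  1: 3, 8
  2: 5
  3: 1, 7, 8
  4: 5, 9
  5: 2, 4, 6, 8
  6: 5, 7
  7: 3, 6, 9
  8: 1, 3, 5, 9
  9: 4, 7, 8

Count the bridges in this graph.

1

The edges on the cycle 6-5-8-1-3-7-6 are not bridges since each lies on that cycle.
But removing 2-5 disconnects 2 from 5 — this is a bridge.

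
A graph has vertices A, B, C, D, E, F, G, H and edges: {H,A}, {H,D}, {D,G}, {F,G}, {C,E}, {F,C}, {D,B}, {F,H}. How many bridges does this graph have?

4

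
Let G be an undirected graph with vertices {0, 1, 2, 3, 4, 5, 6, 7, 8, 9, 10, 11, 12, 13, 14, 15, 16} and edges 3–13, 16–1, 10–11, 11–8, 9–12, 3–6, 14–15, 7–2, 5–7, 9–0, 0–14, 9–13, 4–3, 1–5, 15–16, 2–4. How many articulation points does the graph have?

3

Removing 3 increases the component count from 2 to 3, so 3 is a cut vertex.
Removing 9 increases the component count from 2 to 3, so 9 is a cut vertex.
Removing 11 increases the component count from 2 to 3, so 11 is a cut vertex.
By contrast removing 10 leaves 2 components; it is not a cut vertex. No other vertex is a cut vertex either.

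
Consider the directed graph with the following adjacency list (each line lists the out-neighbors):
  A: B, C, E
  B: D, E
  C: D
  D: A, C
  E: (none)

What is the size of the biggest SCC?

{A, B, C, D} are all mutually reachable — one SCC of size 4.
{E} is an SCC by itself.
The largest has 4 vertices.

4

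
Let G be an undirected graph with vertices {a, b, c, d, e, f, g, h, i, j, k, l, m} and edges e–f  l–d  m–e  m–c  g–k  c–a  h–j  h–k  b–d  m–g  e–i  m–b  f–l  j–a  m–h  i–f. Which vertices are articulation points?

Removing m increases the component count from 1 to 2, so m is a cut vertex.
By contrast removing c leaves 1 component; it is not a cut vertex. No other vertex is a cut vertex either.

m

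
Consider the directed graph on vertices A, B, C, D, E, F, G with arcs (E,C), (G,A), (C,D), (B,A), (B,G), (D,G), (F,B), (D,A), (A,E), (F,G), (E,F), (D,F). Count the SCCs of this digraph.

1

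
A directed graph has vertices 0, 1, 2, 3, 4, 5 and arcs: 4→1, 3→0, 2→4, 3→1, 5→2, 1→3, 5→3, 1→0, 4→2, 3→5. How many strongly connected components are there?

{1, 2, 3, 4, 5} are all mutually reachable — one SCC of size 5.
{0} is an SCC by itself.
That gives 2 strongly connected components.

2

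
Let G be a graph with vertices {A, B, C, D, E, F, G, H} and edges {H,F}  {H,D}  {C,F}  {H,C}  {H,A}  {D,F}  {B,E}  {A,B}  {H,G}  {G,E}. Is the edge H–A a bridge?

After removing H–A, the path H-G-E-B-A still connects them, so the edge is not a bridge.

No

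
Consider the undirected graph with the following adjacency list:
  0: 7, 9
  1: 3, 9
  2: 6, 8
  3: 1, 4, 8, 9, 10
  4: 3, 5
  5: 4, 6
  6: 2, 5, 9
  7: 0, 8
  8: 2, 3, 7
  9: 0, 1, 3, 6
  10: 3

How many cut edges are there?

1

The edges on the cycle 3-8-7-0-9-3 are not bridges since each lies on that cycle.
But removing 3-10 disconnects 3 from 10 — this is a bridge.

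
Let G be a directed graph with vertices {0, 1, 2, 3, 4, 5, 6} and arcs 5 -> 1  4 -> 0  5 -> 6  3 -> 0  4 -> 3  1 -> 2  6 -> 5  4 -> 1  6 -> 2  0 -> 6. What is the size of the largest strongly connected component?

2

{5, 6} are all mutually reachable — one SCC of size 2.
{2} is an SCC by itself.
{3} is an SCC by itself.
{1} is an SCC by itself.
{0} is an SCC by itself.
(and 1 more singleton SCC)
The largest has 2 vertices.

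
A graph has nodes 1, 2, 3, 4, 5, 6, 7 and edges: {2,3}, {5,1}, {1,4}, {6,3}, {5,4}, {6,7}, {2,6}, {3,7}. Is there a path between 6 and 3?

Yes

From 6 we can reach 2, 3, 6, 7, which includes 3.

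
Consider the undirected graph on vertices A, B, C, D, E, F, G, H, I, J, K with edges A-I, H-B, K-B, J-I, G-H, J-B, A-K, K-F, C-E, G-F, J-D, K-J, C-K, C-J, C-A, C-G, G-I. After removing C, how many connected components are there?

With C gone, the remaining components are: {E}; {A, B, D, F, G, H, I, J, K}.
That is 2 components.

2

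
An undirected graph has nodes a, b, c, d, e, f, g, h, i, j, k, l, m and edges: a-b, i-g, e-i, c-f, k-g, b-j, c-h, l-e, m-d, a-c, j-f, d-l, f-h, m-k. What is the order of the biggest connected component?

Starting from a we can reach a, b, c, f, h, j. That is one component of size 6.
Starting from d we can reach d, e, g, i, k, l, m. That is one component of size 7.
The largest has 7 vertices.

7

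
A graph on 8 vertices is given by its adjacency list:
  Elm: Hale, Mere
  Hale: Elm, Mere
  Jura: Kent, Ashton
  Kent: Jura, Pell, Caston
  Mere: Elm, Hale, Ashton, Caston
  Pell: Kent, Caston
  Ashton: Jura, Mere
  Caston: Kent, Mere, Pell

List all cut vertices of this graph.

Removing Mere increases the component count from 1 to 2, so Mere is a cut vertex.
By contrast removing Caston leaves 1 component; it is not a cut vertex. No other vertex is a cut vertex either.

Mere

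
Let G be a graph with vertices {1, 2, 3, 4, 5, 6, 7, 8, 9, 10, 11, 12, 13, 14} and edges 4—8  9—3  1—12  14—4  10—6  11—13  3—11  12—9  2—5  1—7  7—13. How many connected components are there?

4

Starting from 2 we can reach 2, 5. That is one component of size 2.
Starting from 6 we can reach 6, 10. That is one component of size 2.
Starting from 4 we can reach 4, 8, 14. That is one component of size 3.
Starting from 1 we can reach 1, 3, 7, 9, 11, 12, 13. That is one component of size 7.
Total: 4 components.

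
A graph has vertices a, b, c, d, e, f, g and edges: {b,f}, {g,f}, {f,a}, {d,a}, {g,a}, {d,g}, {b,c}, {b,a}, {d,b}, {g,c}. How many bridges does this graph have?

The edges on the cycle d-b-f-g-d are not bridges since each lies on that cycle.
Every edge lies on some cycle, so there are no bridges.

0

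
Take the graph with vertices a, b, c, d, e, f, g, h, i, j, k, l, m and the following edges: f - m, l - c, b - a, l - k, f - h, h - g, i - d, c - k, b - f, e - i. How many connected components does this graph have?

4

j is isolated — a component by itself.
Starting from c we can reach c, k, l. That is one component of size 3.
Starting from d we can reach d, e, i. That is one component of size 3.
Starting from a we can reach a, b, f, g, h, m. That is one component of size 6.
Total: 4 components.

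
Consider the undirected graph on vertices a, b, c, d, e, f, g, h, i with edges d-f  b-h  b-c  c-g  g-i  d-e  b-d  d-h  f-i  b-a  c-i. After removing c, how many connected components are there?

1

With c gone, the remaining components are: {a, b, d, e, f, g, h, i}.
That is 1 component.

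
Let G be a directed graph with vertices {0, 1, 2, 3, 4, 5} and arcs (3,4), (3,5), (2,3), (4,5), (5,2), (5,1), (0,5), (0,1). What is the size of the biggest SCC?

{2, 3, 4, 5} are all mutually reachable — one SCC of size 4.
{0} is an SCC by itself.
{1} is an SCC by itself.
The largest has 4 vertices.

4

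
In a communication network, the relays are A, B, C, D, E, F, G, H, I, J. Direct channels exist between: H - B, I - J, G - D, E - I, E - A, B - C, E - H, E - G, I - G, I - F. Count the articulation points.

5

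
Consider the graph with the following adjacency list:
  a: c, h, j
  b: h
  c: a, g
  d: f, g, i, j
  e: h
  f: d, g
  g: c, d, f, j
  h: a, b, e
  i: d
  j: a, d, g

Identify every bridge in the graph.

a-h, b-h, d-i, e-h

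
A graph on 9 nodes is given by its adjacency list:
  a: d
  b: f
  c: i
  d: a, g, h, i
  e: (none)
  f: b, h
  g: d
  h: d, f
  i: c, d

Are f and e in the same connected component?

No

The component containing f is {a, b, c, d, f, g, h, i}, and e is not in it.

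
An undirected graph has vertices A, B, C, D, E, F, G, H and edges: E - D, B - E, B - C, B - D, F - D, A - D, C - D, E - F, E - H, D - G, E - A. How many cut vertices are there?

2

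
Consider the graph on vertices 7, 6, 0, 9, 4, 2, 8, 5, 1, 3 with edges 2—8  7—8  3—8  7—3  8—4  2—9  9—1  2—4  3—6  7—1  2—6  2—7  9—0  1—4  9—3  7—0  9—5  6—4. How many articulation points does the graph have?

1

Removing 9 increases the component count from 1 to 2, so 9 is a cut vertex.
By contrast removing 6 leaves 1 component; it is not a cut vertex. No other vertex is a cut vertex either.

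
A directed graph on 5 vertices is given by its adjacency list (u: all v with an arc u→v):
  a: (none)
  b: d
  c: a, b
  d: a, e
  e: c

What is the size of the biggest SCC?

{b, c, d, e} are all mutually reachable — one SCC of size 4.
{a} is an SCC by itself.
The largest has 4 vertices.

4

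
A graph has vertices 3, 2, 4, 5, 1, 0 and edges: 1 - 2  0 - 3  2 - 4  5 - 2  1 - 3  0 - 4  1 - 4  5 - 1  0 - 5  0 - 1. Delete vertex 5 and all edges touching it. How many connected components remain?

1

With 5 gone, the remaining components are: {0, 1, 2, 3, 4}.
That is 1 component.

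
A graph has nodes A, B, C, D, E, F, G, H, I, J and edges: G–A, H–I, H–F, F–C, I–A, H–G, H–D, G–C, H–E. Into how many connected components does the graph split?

3

B is isolated — a component by itself.
J is isolated — a component by itself.
Starting from A we can reach A, C, D, E, F, G, H, I. That is one component of size 8.
Total: 3 components.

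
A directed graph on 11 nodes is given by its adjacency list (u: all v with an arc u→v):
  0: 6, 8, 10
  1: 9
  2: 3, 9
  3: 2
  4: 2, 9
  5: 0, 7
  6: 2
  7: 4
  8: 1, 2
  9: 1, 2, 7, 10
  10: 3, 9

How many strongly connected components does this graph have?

5

{1, 2, 3, 4, 7, 9, 10} are all mutually reachable — one SCC of size 7.
{8} is an SCC by itself.
{0} is an SCC by itself.
{6} is an SCC by itself.
{5} is an SCC by itself.
That gives 5 strongly connected components.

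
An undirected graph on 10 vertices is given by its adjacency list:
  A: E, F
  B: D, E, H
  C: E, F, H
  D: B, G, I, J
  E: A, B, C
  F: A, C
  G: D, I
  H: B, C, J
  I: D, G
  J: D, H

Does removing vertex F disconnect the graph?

No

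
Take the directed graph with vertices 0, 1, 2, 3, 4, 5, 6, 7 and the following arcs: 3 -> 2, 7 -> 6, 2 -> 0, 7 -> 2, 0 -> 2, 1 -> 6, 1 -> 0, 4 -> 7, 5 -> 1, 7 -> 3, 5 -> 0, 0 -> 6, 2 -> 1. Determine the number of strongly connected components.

{0, 1, 2} are all mutually reachable — one SCC of size 3.
{4} is an SCC by itself.
{7} is an SCC by itself.
{6} is an SCC by itself.
{5} is an SCC by itself.
(and 1 more singleton SCC)
That gives 6 strongly connected components.

6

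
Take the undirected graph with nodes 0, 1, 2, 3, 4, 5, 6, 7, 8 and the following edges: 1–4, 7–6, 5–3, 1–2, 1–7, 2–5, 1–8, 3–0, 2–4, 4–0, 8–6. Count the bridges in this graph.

0

The edges on the cycle 1-7-6-8-1 are not bridges since each lies on that cycle.
Every edge lies on some cycle, so there are no bridges.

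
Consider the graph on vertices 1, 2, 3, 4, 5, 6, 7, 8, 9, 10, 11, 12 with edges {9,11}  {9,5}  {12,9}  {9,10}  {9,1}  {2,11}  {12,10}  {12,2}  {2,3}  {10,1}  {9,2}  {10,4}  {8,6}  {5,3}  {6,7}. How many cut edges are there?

3

The edges on the cycle 9-2-3-5-9 are not bridges since each lies on that cycle.
But removing 6—7 disconnects 6 from 7; removing 4—10 disconnects 4 from 10; removing 8—6 disconnects 8 from 6 — these are bridges.
That makes 3 bridges.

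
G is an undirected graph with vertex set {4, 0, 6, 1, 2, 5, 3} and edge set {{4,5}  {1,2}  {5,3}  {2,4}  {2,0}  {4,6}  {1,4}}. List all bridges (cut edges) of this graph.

The edges on the cycle 1-2-4-1 are not bridges since each lies on that cycle.
But removing 4–6 disconnects 4 from 6; removing 2–0 disconnects 2 from 0; removing 4–5 disconnects 4 from 5; removing 5–3 disconnects 5 from 3 — these are bridges.

0-2, 3-5, 4-5, 4-6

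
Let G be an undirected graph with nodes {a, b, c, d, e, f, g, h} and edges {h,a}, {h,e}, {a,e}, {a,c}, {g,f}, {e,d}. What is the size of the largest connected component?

5

b is isolated — a component by itself.
Starting from f we can reach f, g. That is one component of size 2.
Starting from a we can reach a, c, d, e, h. That is one component of size 5.
The largest has 5 vertices.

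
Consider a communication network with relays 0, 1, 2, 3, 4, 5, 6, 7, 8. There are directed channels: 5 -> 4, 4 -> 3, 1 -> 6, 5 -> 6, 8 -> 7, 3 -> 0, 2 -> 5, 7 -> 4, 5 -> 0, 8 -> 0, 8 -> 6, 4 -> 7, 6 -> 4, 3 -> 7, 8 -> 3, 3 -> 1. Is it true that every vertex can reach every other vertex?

No

There is no directed path from 5 to 2, so the graph is not strongly connected.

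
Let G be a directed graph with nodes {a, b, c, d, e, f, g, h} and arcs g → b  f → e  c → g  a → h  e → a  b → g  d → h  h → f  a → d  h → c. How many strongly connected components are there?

{a, d, e, f, h} are all mutually reachable — one SCC of size 5.
{b, g} are all mutually reachable — one SCC of size 2.
{c} is an SCC by itself.
That gives 3 strongly connected components.

3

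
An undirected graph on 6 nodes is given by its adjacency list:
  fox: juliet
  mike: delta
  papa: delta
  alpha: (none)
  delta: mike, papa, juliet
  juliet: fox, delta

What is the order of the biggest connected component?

5

alpha is isolated — a component by itself.
Starting from fox we can reach fox, mike, papa, delta, juliet. That is one component of size 5.
The largest has 5 vertices.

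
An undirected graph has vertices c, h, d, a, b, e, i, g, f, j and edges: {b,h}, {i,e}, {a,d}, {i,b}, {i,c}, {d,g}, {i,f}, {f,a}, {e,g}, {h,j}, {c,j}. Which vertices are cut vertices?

i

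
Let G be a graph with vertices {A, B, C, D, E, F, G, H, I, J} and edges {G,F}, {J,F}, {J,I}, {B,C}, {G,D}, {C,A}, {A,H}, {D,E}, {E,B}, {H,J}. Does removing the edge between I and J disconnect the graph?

Yes

Removing I - J leaves no path between I and J: the component count goes from 1 to 2. So it is a bridge.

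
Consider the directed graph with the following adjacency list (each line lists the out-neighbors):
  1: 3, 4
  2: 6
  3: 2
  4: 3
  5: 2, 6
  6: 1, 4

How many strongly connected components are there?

{1, 2, 3, 4, 6} are all mutually reachable — one SCC of size 5.
{5} is an SCC by itself.
That gives 2 strongly connected components.

2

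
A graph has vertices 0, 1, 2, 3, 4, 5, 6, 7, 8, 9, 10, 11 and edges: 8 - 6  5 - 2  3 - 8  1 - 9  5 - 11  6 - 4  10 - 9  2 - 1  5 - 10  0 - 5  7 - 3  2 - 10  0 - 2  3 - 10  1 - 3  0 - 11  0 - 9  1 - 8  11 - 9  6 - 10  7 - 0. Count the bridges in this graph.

1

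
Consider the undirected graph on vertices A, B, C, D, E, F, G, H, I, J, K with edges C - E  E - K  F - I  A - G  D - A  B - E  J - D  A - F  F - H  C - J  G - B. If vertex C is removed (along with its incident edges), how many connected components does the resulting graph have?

With C gone, the remaining components are: {A, B, D, E, F, G, H, I, J, K}.
That is 1 component.

1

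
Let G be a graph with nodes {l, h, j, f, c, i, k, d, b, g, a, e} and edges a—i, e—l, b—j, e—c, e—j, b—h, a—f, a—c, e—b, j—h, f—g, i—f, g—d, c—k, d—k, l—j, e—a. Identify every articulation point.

Removing e increases the component count from 1 to 2, so e is a cut vertex.
By contrast removing l leaves 1 component; it is not a cut vertex. No other vertex is a cut vertex either.

e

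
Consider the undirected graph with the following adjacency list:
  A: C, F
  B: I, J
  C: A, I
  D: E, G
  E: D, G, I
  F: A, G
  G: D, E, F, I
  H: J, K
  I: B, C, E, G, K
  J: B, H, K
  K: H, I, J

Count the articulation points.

Removing I increases the component count from 1 to 2, so I is a cut vertex.
By contrast removing E leaves 1 component; it is not a cut vertex. No other vertex is a cut vertex either.

1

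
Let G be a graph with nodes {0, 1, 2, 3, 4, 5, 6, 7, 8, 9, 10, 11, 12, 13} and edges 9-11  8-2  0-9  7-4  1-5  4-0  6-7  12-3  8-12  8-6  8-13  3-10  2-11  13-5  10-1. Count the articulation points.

1

Removing 8 increases the component count from 1 to 2, so 8 is a cut vertex.
By contrast removing 11 leaves 1 component; it is not a cut vertex. No other vertex is a cut vertex either.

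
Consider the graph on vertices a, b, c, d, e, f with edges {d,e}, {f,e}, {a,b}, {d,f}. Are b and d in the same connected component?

The component containing b is {a, b}, and d is not in it.

No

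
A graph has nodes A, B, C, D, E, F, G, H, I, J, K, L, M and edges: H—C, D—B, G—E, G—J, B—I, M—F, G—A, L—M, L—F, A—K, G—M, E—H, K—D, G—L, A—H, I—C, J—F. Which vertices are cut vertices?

Removing G increases the component count from 1 to 2, so G is a cut vertex.
By contrast removing C leaves 1 component; it is not a cut vertex. No other vertex is a cut vertex either.

G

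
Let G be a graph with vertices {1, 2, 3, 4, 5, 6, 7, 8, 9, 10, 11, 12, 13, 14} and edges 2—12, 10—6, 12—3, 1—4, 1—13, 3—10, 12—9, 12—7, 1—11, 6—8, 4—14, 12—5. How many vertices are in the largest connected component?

Starting from 1 we can reach 1, 4, 11, 13, 14. That is one component of size 5.
Starting from 2 we can reach 2, 3, 5, 6, 7, 8, 9, 10, 12. That is one component of size 9.
The largest has 9 vertices.

9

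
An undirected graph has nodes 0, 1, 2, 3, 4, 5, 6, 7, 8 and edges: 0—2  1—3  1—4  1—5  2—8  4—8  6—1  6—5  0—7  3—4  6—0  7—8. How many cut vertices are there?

0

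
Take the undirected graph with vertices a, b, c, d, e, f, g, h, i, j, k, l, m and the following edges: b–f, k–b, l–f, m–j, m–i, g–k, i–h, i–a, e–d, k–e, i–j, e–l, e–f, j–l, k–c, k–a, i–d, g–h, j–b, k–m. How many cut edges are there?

The edges on the cycle j-b-f-l-j are not bridges since each lies on that cycle.
But removing k–c disconnects k from c — this is a bridge.

1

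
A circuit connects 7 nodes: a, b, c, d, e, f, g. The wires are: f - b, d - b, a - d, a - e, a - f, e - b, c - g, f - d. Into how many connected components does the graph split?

2

Starting from c we can reach c, g. That is one component of size 2.
Starting from a we can reach a, b, d, e, f. That is one component of size 5.
Total: 2 components.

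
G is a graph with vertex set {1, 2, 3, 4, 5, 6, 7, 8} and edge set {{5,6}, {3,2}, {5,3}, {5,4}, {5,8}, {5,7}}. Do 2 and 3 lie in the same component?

From 2 we can reach 2, 3, 4, 5, 6, 7, 8, which includes 3.

Yes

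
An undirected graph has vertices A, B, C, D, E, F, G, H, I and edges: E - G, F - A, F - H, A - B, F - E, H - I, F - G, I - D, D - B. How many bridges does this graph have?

The edges on the cycle F-E-G-F are not bridges since each lies on that cycle.
Every edge lies on some cycle, so there are no bridges.

0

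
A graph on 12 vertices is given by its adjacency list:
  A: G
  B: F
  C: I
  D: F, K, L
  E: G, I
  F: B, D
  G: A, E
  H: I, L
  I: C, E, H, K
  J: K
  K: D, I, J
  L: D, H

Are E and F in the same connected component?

Yes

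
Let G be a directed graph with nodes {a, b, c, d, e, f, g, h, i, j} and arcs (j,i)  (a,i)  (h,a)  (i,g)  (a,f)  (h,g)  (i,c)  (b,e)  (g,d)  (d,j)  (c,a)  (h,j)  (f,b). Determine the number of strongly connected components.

{a, c, d, g, i, j} are all mutually reachable — one SCC of size 6.
{b} is an SCC by itself.
{e} is an SCC by itself.
{f} is an SCC by itself.
{h} is an SCC by itself.
That gives 5 strongly connected components.

5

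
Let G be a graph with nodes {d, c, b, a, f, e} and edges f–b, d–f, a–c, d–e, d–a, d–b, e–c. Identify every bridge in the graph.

none

The edges on the cycle d-f-b-d are not bridges since each lies on that cycle.
Every edge lies on some cycle, so there are no bridges.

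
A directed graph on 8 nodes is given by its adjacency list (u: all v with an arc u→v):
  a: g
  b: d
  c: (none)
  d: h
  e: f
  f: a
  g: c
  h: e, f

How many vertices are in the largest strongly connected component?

{f} is an SCC by itself.
{a} is an SCC by itself.
{c} is an SCC by itself.
{e} is an SCC by itself.
{h} is an SCC by itself.
(and 3 more singleton SCCs)
The largest has 1 vertex.

1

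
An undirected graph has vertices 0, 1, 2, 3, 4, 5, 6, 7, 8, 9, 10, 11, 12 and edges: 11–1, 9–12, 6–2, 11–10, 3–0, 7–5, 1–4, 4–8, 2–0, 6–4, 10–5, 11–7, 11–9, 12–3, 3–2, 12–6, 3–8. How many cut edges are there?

The edges on the cycle 12-6-2-0-3-12 are not bridges since each lies on that cycle.
Every edge lies on some cycle, so there are no bridges.

0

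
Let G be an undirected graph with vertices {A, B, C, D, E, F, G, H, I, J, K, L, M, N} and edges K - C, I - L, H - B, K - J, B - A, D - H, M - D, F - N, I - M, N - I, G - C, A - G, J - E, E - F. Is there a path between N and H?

From N we can reach A, B, C, D, E, F, G, H, I, J, K, L, M, N, which includes H.

Yes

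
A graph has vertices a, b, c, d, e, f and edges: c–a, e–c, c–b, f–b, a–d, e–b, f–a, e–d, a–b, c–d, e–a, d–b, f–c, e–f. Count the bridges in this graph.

0

The edges on the cycle e-f-c-e are not bridges since each lies on that cycle.
Every edge lies on some cycle, so there are no bridges.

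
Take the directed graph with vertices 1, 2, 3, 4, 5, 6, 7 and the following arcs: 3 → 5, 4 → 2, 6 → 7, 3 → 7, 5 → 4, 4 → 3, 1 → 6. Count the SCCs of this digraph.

{3, 4, 5} are all mutually reachable — one SCC of size 3.
{7} is an SCC by itself.
{6} is an SCC by itself.
{1} is an SCC by itself.
{2} is an SCC by itself.
That gives 5 strongly connected components.

5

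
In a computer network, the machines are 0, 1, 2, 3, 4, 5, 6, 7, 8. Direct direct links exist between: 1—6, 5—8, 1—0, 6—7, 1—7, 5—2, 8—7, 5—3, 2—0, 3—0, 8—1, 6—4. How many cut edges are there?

1

The edges on the cycle 8-1-6-7-8 are not bridges since each lies on that cycle.
But removing 4—6 disconnects 4 from 6 — this is a bridge.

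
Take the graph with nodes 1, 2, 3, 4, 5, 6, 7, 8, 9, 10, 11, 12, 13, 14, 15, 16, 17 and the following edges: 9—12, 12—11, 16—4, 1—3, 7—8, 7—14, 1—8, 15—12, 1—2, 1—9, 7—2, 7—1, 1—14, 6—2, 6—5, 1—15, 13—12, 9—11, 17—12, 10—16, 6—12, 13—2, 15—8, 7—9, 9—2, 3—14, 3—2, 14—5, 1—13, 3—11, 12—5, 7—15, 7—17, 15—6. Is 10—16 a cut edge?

Yes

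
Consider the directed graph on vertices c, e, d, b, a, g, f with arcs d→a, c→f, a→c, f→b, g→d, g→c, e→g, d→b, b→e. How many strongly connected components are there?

1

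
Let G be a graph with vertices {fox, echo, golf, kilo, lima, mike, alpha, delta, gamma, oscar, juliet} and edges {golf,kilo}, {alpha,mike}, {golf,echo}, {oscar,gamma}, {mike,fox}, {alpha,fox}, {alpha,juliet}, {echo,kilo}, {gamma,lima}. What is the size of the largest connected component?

delta is isolated — a component by itself.
Starting from echo we can reach echo, golf, kilo. That is one component of size 3.
Starting from lima we can reach lima, gamma, oscar. That is one component of size 3.
Starting from fox we can reach fox, mike, alpha, juliet. That is one component of size 4.
The largest has 4 vertices.

4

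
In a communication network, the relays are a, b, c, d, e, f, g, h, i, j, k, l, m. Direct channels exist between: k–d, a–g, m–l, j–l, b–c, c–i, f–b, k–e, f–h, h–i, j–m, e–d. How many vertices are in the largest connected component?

5

Starting from a we can reach a, g. That is one component of size 2.
Starting from d we can reach d, e, k. That is one component of size 3.
Starting from j we can reach j, l, m. That is one component of size 3.
Starting from b we can reach b, c, f, h, i. That is one component of size 5.
The largest has 5 vertices.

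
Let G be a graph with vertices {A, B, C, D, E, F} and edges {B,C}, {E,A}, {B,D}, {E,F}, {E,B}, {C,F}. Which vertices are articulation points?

B, E

Removing B increases the component count from 1 to 2, so B is a cut vertex.
Removing E increases the component count from 1 to 2, so E is a cut vertex.
By contrast removing C leaves 1 component; it is not a cut vertex. No other vertex is a cut vertex either.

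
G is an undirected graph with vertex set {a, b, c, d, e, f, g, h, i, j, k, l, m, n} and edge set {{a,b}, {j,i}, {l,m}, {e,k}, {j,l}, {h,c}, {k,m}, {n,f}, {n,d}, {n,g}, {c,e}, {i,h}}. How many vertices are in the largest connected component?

8

Starting from a we can reach a, b. That is one component of size 2.
Starting from d we can reach d, f, g, n. That is one component of size 4.
Starting from c we can reach c, e, h, i, j, k, l, m. That is one component of size 8.
The largest has 8 vertices.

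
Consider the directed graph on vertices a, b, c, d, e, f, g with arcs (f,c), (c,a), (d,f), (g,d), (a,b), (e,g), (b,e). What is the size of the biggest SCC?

7

{a, b, c, d, e, f, g} are all mutually reachable — one SCC of size 7.
The largest has 7 vertices.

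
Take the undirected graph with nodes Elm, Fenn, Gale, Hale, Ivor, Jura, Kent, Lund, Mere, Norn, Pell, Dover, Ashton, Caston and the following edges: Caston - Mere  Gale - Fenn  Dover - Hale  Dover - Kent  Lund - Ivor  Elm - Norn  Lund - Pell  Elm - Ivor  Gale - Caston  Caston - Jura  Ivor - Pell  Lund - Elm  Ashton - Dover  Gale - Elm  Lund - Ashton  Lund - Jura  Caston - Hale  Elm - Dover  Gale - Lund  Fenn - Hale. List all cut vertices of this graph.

Elm, Dover, Caston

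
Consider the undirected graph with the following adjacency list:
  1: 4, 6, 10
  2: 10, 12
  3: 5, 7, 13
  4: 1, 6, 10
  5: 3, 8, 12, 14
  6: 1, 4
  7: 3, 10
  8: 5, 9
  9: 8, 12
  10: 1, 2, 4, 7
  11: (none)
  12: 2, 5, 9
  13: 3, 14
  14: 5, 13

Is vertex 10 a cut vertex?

Yes

Deleting 10 raises the number of components from 2 to 3, so 10 is a cut vertex.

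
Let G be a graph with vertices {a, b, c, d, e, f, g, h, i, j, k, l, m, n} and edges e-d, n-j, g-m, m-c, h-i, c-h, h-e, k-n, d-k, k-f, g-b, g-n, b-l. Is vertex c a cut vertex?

No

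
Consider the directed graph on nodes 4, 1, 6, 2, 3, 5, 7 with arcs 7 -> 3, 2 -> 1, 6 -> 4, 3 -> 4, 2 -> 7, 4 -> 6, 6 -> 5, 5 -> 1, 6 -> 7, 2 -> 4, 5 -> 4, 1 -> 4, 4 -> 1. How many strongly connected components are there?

{1, 3, 4, 5, 6, 7} are all mutually reachable — one SCC of size 6.
{2} is an SCC by itself.
That gives 2 strongly connected components.

2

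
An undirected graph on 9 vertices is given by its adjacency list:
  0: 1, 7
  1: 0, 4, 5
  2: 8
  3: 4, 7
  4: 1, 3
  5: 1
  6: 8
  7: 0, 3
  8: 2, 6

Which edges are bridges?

The edges on the cycle 7-0-1-4-3-7 are not bridges since each lies on that cycle.
But removing 6-8 disconnects 6 from 8; removing 1-5 disconnects 1 from 5; removing 2-8 disconnects 2 from 8 — these are bridges.

1-5, 2-8, 6-8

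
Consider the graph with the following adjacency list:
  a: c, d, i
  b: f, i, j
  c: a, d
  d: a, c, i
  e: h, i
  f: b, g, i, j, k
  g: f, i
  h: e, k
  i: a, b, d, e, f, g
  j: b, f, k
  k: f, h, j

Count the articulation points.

Removing i increases the component count from 1 to 2, so i is a cut vertex.
By contrast removing c leaves 1 component; it is not a cut vertex. No other vertex is a cut vertex either.

1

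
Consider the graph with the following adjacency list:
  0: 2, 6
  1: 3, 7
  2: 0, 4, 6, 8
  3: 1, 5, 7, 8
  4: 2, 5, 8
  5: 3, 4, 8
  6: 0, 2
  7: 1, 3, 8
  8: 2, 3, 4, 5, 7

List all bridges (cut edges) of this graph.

none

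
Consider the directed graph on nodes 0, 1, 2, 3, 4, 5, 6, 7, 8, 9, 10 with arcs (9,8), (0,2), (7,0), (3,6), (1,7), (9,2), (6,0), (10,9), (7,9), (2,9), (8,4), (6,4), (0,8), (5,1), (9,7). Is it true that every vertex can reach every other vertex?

No

There is no directed path from 8 to 3, so the graph is not strongly connected.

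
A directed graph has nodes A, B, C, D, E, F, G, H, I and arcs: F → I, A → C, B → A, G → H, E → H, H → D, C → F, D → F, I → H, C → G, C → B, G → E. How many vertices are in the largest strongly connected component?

4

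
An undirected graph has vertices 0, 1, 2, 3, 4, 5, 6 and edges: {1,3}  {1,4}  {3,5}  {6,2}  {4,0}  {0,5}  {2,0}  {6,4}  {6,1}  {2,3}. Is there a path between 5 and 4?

From 5 we can reach 0, 1, 2, 3, 4, 5, 6, which includes 4.

Yes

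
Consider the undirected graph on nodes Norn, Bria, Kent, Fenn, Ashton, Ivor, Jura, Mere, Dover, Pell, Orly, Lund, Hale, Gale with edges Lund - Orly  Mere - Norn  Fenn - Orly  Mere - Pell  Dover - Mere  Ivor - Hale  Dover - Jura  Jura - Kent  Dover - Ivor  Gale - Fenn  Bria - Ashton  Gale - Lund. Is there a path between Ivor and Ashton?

No

The component containing Ivor is {Hale, Ivor, Jura, Kent, Mere, Norn, Pell, Dover}, and Ashton is not in it.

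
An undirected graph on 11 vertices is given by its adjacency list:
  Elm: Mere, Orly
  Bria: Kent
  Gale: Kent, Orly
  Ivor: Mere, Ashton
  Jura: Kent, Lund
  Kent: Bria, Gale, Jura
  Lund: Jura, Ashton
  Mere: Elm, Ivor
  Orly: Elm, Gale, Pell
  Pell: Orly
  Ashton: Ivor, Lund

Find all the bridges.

Bria-Kent, Orly-Pell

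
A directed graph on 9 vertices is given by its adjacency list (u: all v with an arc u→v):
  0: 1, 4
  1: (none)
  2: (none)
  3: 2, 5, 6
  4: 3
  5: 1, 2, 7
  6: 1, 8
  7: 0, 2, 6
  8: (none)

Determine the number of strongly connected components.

{0, 3, 4, 5, 7} are all mutually reachable — one SCC of size 5.
{1} is an SCC by itself.
{6} is an SCC by itself.
{2} is an SCC by itself.
{8} is an SCC by itself.
That gives 5 strongly connected components.

5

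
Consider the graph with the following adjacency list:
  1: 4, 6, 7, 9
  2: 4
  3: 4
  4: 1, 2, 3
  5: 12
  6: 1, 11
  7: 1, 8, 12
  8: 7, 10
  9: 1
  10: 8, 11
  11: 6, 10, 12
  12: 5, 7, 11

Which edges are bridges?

1-4, 1-9, 12-5, 2-4, 3-4

The edges on the cycle 7-12-11-10-8-7 are not bridges since each lies on that cycle.
But removing 12-5 disconnects 12 from 5; removing 3-4 disconnects 3 from 4; removing 1-4 disconnects 1 from 4; removing 9-1 disconnects 9 from 1 — these are bridges.
In total 5 edges are bridges.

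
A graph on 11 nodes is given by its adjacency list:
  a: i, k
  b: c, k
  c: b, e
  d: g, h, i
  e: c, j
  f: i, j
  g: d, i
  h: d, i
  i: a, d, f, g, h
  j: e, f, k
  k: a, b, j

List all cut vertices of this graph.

Removing i increases the component count from 1 to 2, so i is a cut vertex.
By contrast removing g leaves 1 component; it is not a cut vertex. No other vertex is a cut vertex either.

i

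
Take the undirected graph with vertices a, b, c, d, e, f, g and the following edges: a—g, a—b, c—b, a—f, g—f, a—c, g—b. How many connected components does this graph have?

3

d is isolated — a component by itself.
e is isolated — a component by itself.
Starting from a we can reach a, b, c, f, g. That is one component of size 5.
Total: 3 components.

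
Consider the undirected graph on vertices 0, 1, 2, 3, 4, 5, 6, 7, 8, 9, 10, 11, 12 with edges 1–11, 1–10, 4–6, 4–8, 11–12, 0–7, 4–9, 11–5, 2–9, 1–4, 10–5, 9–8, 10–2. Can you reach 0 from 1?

The component containing 1 is {1, 2, 4, 5, 6, 8, 9, 10, 11, 12}, and 0 is not in it.

No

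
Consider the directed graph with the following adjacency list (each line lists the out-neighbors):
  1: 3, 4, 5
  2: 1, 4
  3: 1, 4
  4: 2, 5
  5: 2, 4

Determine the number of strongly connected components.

1

{1, 2, 3, 4, 5} are all mutually reachable — one SCC of size 5.
That gives 1 strongly connected component.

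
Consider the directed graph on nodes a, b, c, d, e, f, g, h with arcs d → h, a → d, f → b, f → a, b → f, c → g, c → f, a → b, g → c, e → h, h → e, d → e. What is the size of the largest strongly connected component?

3

{a, b, f} are all mutually reachable — one SCC of size 3.
{c, g} are all mutually reachable — one SCC of size 2.
{e, h} are all mutually reachable — one SCC of size 2.
{d} is an SCC by itself.
The largest has 3 vertices.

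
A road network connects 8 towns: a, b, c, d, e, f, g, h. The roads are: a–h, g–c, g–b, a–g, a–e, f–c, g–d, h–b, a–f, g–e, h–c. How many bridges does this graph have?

The edges on the cycle a-g-b-h-a are not bridges since each lies on that cycle.
But removing g–d disconnects g from d — this is a bridge.

1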